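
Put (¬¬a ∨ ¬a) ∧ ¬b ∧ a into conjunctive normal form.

(¬¬a ∨ ¬a) ∧ ¬b ∧ a
= (a ∨ ¬a) ∧ ¬b ∧ a   — double negation
= ¬b ∧ a   — simplify

¬b ∧ a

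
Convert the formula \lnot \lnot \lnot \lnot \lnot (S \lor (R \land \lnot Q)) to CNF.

\lnot \lnot \lnot \lnot \lnot (S \lor (R \land \lnot Q))
≡ \lnot \lnot \lnot (S \lor (R \land \lnot Q))   — double negation
≡ \lnot (S \lor (R \land \lnot Q))   — double negation
≡ \lnot S \land \lnot (R \land \lnot Q)   — De Morgan
≡ \lnot S \land (\lnot R \lor \lnot \lnot Q)   — De Morgan
≡ \lnot S \land (\lnot R \lor Q)   — double negation

\lnot S \land (\lnot R \lor Q)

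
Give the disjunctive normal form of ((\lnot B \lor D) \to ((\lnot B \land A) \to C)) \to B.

((\lnot B \lor D) \to ((\lnot B \land A) \to C)) \to B
= \lnot ((\lnot B \lor D) \to ((\lnot B \land A) \to C)) \lor B   [eliminate \to]
= \lnot (\lnot (\lnot B \lor D) \lor ((\lnot B \land A) \to C)) \lor B   [eliminate \to]
= \lnot (\lnot (\lnot B \lor D) \lor \lnot (\lnot B \land A) \lor C) \lor B   [eliminate \to]
= (\lnot \lnot (\lnot B \lor D) \land \lnot \lnot (\lnot B \land A) \land \lnot C) \lor B   [De Morgan]
= ((\lnot B \lor D) \land \lnot \lnot (\lnot B \land A) \land \lnot C) \lor B   [double negation]
= ((\lnot B \lor D) \land \lnot B \land A \land \lnot C) \lor B   [double negation]
= (\lnot B \land \lnot B \land A \land \lnot C) \lor (D \land \lnot B \land A \land \lnot C) \lor B   [distribute \land over \lor]
= (\lnot B \land A \land \lnot C) \lor B   [simplify]

(\lnot B \land A \land \lnot C) \lor B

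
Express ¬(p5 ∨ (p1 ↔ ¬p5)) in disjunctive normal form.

¬(p5 ∨ (p1 ↔ ¬p5))
≡ ¬(p5 ∨ ((p1 → ¬p5) ∧ (¬p5 → p1)))   [eliminate ↔]
≡ ¬(p5 ∨ ((¬p1 ∨ ¬p5) ∧ (¬p5 → p1)))   [eliminate →]
≡ ¬(p5 ∨ ((¬p1 ∨ ¬p5) ∧ (¬¬p5 ∨ p1)))   [eliminate →]
≡ ¬p5 ∧ ¬((¬p1 ∨ ¬p5) ∧ (¬¬p5 ∨ p1))   [De Morgan]
≡ ¬p5 ∧ (¬(¬p1 ∨ ¬p5) ∨ ¬(¬¬p5 ∨ p1))   [De Morgan]
≡ ¬p5 ∧ ((¬¬p1 ∧ ¬¬p5) ∨ ¬(¬¬p5 ∨ p1))   [De Morgan]
≡ ¬p5 ∧ ((p1 ∧ ¬¬p5) ∨ ¬(¬¬p5 ∨ p1))   [double negation]
≡ ¬p5 ∧ ((p1 ∧ p5) ∨ ¬(¬¬p5 ∨ p1))   [double negation]
≡ ¬p5 ∧ ((p1 ∧ p5) ∨ (¬¬¬p5 ∧ ¬p1))   [De Morgan]
≡ ¬p5 ∧ ((p1 ∧ p5) ∨ (¬p5 ∧ ¬p1))   [double negation]
≡ (¬p5 ∧ p1 ∧ p5) ∨ (¬p5 ∧ ¬p5 ∧ ¬p1)   [distribute ∧ over ∨]
≡ ¬p5 ∧ ¬p1   [simplify]

¬p5 ∧ ¬p1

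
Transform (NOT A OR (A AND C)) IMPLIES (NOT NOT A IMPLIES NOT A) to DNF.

(NOT A OR (A AND C)) IMPLIES (NOT NOT A IMPLIES NOT A)
≡ NOT (NOT A OR (A AND C)) OR (NOT NOT A IMPLIES NOT A)   (eliminate IMPLIES)
≡ NOT (NOT A OR (A AND C)) OR NOT NOT NOT A OR NOT A   (eliminate IMPLIES)
≡ (NOT NOT A AND NOT (A AND C)) OR NOT NOT NOT A OR NOT A   (De Morgan)
≡ (A AND NOT (A AND C)) OR NOT NOT NOT A OR NOT A   (double negation)
≡ (A AND (NOT A OR NOT C)) OR NOT NOT NOT A OR NOT A   (De Morgan)
≡ (A AND (NOT A OR NOT C)) OR NOT A OR NOT A   (double negation)
≡ (A AND NOT A) OR (A AND NOT C) OR NOT A OR NOT A   (distribute AND over OR)
≡ (A AND NOT C) OR NOT A   (simplify)

(A AND NOT C) OR NOT A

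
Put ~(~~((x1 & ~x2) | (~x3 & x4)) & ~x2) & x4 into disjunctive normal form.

~(~~((x1 & ~x2) | (~x3 & x4)) & ~x2) & x4
⇔ (~~~((x1 & ~x2) | (~x3 & x4)) | ~~x2) & x4   [De Morgan]
⇔ (~((x1 & ~x2) | (~x3 & x4)) | ~~x2) & x4   [double negation]
⇔ ((~(x1 & ~x2) & ~(~x3 & x4)) | ~~x2) & x4   [De Morgan]
⇔ (((~x1 | ~~x2) & ~(~x3 & x4)) | ~~x2) & x4   [De Morgan]
⇔ (((~x1 | x2) & ~(~x3 & x4)) | ~~x2) & x4   [double negation]
⇔ (((~x1 | x2) & (~~x3 | ~x4)) | ~~x2) & x4   [De Morgan]
⇔ (((~x1 | x2) & (x3 | ~x4)) | ~~x2) & x4   [double negation]
⇔ (((~x1 | x2) & (x3 | ~x4)) | x2) & x4   [double negation]
⇔ (~x1 & x3 & x4) | (~x1 & ~x4 & x4) | (x2 & x3 & x4) | (x2 & ~x4 & x4) | (x2 & x4)   [distribute & over |]
⇔ (~x1 & x3 & x4) | (x2 & x4)   [simplify]

(~x1 & x3 & x4) | (x2 & x4)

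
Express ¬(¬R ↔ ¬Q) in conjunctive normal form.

(¬R ∨ ¬Q) ∧ (Q ∨ R)

¬(¬R ↔ ¬Q)
≡ ¬((¬R → ¬Q) ∧ (¬Q → ¬R))   — eliminate ↔
≡ ¬((¬¬R ∨ ¬Q) ∧ (¬Q → ¬R))   — eliminate →
≡ ¬((¬¬R ∨ ¬Q) ∧ (¬¬Q ∨ ¬R))   — eliminate →
≡ ¬(¬¬R ∨ ¬Q) ∨ ¬(¬¬Q ∨ ¬R)   — De Morgan
≡ (¬¬¬R ∧ ¬¬Q) ∨ ¬(¬¬Q ∨ ¬R)   — De Morgan
≡ (¬R ∧ ¬¬Q) ∨ ¬(¬¬Q ∨ ¬R)   — double negation
≡ (¬R ∧ Q) ∨ ¬(¬¬Q ∨ ¬R)   — double negation
≡ (¬R ∧ Q) ∨ (¬¬¬Q ∧ ¬¬R)   — De Morgan
≡ (¬R ∧ Q) ∨ (¬Q ∧ ¬¬R)   — double negation
≡ (¬R ∧ Q) ∨ (¬Q ∧ R)   — double negation
≡ (¬R ∨ ¬Q) ∧ (¬R ∨ R) ∧ (Q ∨ ¬Q) ∧ (Q ∨ R)   — distribute ∨ over ∧
≡ (¬R ∨ ¬Q) ∧ (Q ∨ R)   — simplify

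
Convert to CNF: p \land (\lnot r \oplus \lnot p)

p \land (\lnot r \lor \lnot p)

p \land (\lnot r \oplus \lnot p)
⇔ p \land (\lnot r \lor \lnot p) \land \lnot (\lnot r \land \lnot p)   — expand \oplus
⇔ p \land (\lnot r \lor \lnot p) \land (\lnot \lnot r \lor \lnot \lnot p)   — De Morgan
⇔ p \land (\lnot r \lor \lnot p) \land (r \lor \lnot \lnot p)   — double negation
⇔ p \land (\lnot r \lor \lnot p) \land (r \lor p)   — double negation
⇔ p \land (\lnot r \lor \lnot p)   — simplify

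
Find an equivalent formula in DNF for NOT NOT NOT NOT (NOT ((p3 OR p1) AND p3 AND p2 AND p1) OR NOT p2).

NOT p3 OR NOT p2 OR NOT p1

NOT NOT NOT NOT (NOT ((p3 OR p1) AND p3 AND p2 AND p1) OR NOT p2)
⇔ NOT NOT (NOT ((p3 OR p1) AND p3 AND p2 AND p1) OR NOT p2)   [double negation]
⇔ NOT ((p3 OR p1) AND p3 AND p2 AND p1) OR NOT p2   [double negation]
⇔ NOT (p3 OR p1) OR NOT p3 OR NOT p2 OR NOT p1 OR NOT p2   [De Morgan]
⇔ (NOT p3 AND NOT p1) OR NOT p3 OR NOT p2 OR NOT p1 OR NOT p2   [De Morgan]
⇔ NOT p3 OR NOT p2 OR NOT p1   [simplify]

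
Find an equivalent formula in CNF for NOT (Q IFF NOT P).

(Q OR NOT P) AND (P OR NOT Q)

NOT (Q IFF NOT P)
≡ NOT ((Q IMPLIES NOT P) AND (NOT P IMPLIES Q))   [eliminate IFF]
≡ NOT ((NOT Q OR NOT P) AND (NOT P IMPLIES Q))   [eliminate IMPLIES]
≡ NOT ((NOT Q OR NOT P) AND (NOT NOT P OR Q))   [eliminate IMPLIES]
≡ NOT (NOT Q OR NOT P) OR NOT (NOT NOT P OR Q)   [De Morgan]
≡ (NOT NOT Q AND NOT NOT P) OR NOT (NOT NOT P OR Q)   [De Morgan]
≡ (Q AND NOT NOT P) OR NOT (NOT NOT P OR Q)   [double negation]
≡ (Q AND P) OR NOT (NOT NOT P OR Q)   [double negation]
≡ (Q AND P) OR (NOT NOT NOT P AND NOT Q)   [De Morgan]
≡ (Q AND P) OR (NOT P AND NOT Q)   [double negation]
≡ (Q OR NOT P) AND (Q OR NOT Q) AND (P OR NOT P) AND (P OR NOT Q)   [distribute OR over AND]
≡ (Q OR NOT P) AND (P OR NOT Q)   [simplify]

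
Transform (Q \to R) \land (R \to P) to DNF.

(\lnot Q \land \lnot R) \lor (\lnot Q \land P) \lor (R \land P)

(Q \to R) \land (R \to P)
≡ (\lnot Q \lor R) \land (R \to P)   (eliminate \to)
≡ (\lnot Q \lor R) \land (\lnot R \lor P)   (eliminate \to)
≡ (\lnot Q \land \lnot R) \lor (\lnot Q \land P) \lor (R \land \lnot R) \lor (R \land P)   (distribute \land over \lor)
≡ (\lnot Q \land \lnot R) \lor (\lnot Q \land P) \lor (R \land P)   (simplify)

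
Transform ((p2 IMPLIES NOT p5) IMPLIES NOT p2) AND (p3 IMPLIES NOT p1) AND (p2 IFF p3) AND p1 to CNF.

((p2 IMPLIES NOT p5) IMPLIES NOT p2) AND (p3 IMPLIES NOT p1) AND (p2 IFF p3) AND p1
≡ (NOT (p2 IMPLIES NOT p5) OR NOT p2) AND (p3 IMPLIES NOT p1) AND (p2 IFF p3) AND p1   [eliminate IMPLIES]
≡ (NOT (NOT p2 OR NOT p5) OR NOT p2) AND (p3 IMPLIES NOT p1) AND (p2 IFF p3) AND p1   [eliminate IMPLIES]
≡ (NOT (NOT p2 OR NOT p5) OR NOT p2) AND (NOT p3 OR NOT p1) AND (p2 IFF p3) AND p1   [eliminate IMPLIES]
≡ (NOT (NOT p2 OR NOT p5) OR NOT p2) AND (NOT p3 OR NOT p1) AND (p2 IMPLIES p3) AND (p3 IMPLIES p2) AND p1   [eliminate IFF]
≡ (NOT (NOT p2 OR NOT p5) OR NOT p2) AND (NOT p3 OR NOT p1) AND (NOT p2 OR p3) AND (p3 IMPLIES p2) AND p1   [eliminate IMPLIES]
≡ (NOT (NOT p2 OR NOT p5) OR NOT p2) AND (NOT p3 OR NOT p1) AND (NOT p2 OR p3) AND (NOT p3 OR p2) AND p1   [eliminate IMPLIES]
≡ ((NOT NOT p2 AND NOT NOT p5) OR NOT p2) AND (NOT p3 OR NOT p1) AND (NOT p2 OR p3) AND (NOT p3 OR p2) AND p1   [De Morgan]
≡ ((p2 AND NOT NOT p5) OR NOT p2) AND (NOT p3 OR NOT p1) AND (NOT p2 OR p3) AND (NOT p3 OR p2) AND p1   [double negation]
≡ ((p2 AND p5) OR NOT p2) AND (NOT p3 OR NOT p1) AND (NOT p2 OR p3) AND (NOT p3 OR p2) AND p1   [double negation]
≡ (p2 OR NOT p2) AND (p5 OR NOT p2) AND (NOT p3 OR NOT p1) AND (NOT p2 OR p3) AND (NOT p3 OR p2) AND p1   [distribute OR over AND]
≡ (p5 OR NOT p2) AND (NOT p3 OR NOT p1) AND (NOT p2 OR p3) AND (NOT p3 OR p2) AND p1   [simplify]

(p5 OR NOT p2) AND (NOT p3 OR NOT p1) AND (NOT p2 OR p3) AND (NOT p3 OR p2) AND p1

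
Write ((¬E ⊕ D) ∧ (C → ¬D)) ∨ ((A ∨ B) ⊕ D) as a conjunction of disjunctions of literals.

(¬E ∨ D ∨ A ∨ B) ∧ (E ∨ ¬D ∨ ¬A) ∧ (E ∨ ¬D ∨ ¬B) ∧ (¬C ∨ ¬D ∨ ¬A) ∧ (¬C ∨ ¬D ∨ ¬B)

((¬E ⊕ D) ∧ (C → ¬D)) ∨ ((A ∨ B) ⊕ D)
≡ ((¬E ∨ D) ∧ ¬(¬E ∧ D) ∧ (C → ¬D)) ∨ ((A ∨ B) ⊕ D)   — expand ⊕
≡ ((¬E ∨ D) ∧ ¬(¬E ∧ D) ∧ (¬C ∨ ¬D)) ∨ ((A ∨ B) ⊕ D)   — eliminate →
≡ ((¬E ∨ D) ∧ ¬(¬E ∧ D) ∧ (¬C ∨ ¬D)) ∨ ((A ∨ B ∨ D) ∧ ¬((A ∨ B) ∧ D))   — expand ⊕
≡ ((¬E ∨ D) ∧ (¬¬E ∨ ¬D) ∧ (¬C ∨ ¬D)) ∨ ((A ∨ B ∨ D) ∧ ¬((A ∨ B) ∧ D))   — De Morgan
≡ ((¬E ∨ D) ∧ (E ∨ ¬D) ∧ (¬C ∨ ¬D)) ∨ ((A ∨ B ∨ D) ∧ ¬((A ∨ B) ∧ D))   — double negation
≡ ((¬E ∨ D) ∧ (E ∨ ¬D) ∧ (¬C ∨ ¬D)) ∨ ((A ∨ B ∨ D) ∧ (¬(A ∨ B) ∨ ¬D))   — De Morgan
≡ ((¬E ∨ D) ∧ (E ∨ ¬D) ∧ (¬C ∨ ¬D)) ∨ ((A ∨ B ∨ D) ∧ ((¬A ∧ ¬B) ∨ ¬D))   — De Morgan
≡ (¬E ∨ D ∨ A ∨ B ∨ D) ∧ (¬E ∨ D ∨ ¬A ∨ ¬D) ∧ (¬E ∨ D ∨ ¬B ∨ ¬D) ∧ (E ∨ ¬D ∨ A ∨ B ∨ D) ∧ (E ∨ ¬D ∨ ¬A ∨ ¬D) ∧ (E ∨ ¬D ∨ ¬B ∨ ¬D) ∧ (¬C ∨ ¬D ∨ A ∨ B ∨ D) ∧ (¬C ∨ ¬D ∨ ¬A ∨ ¬D) ∧ (¬C ∨ ¬D ∨ ¬B ∨ ¬D)   — distribute ∨ over ∧
≡ (¬E ∨ D ∨ A ∨ B) ∧ (E ∨ ¬D ∨ ¬A) ∧ (E ∨ ¬D ∨ ¬B) ∧ (¬C ∨ ¬D ∨ ¬A) ∧ (¬C ∨ ¬D ∨ ¬B)   — simplify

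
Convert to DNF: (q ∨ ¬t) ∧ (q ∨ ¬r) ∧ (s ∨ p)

(q ∨ ¬t) ∧ (q ∨ ¬r) ∧ (s ∨ p)
≡ (q ∧ q ∧ s) ∨ (q ∧ q ∧ p) ∨ (q ∧ ¬r ∧ s) ∨ (q ∧ ¬r ∧ p) ∨ (¬t ∧ q ∧ s) ∨ (¬t ∧ q ∧ p) ∨ (¬t ∧ ¬r ∧ s) ∨ (¬t ∧ ¬r ∧ p)   — distribute ∧ over ∨
≡ (q ∧ s) ∨ (q ∧ p) ∨ (¬t ∧ ¬r ∧ s) ∨ (¬t ∧ ¬r ∧ p)   — simplify

(q ∧ s) ∨ (q ∧ p) ∨ (¬t ∧ ¬r ∧ s) ∨ (¬t ∧ ¬r ∧ p)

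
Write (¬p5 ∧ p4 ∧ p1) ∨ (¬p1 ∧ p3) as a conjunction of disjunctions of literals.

(¬p5 ∧ p4 ∧ p1) ∨ (¬p1 ∧ p3)
= (¬p5 ∨ ¬p1) ∧ (¬p5 ∨ p3) ∧ (p4 ∨ ¬p1) ∧ (p4 ∨ p3) ∧ (p1 ∨ ¬p1) ∧ (p1 ∨ p3)   [distribute ∨ over ∧]
= (¬p5 ∨ ¬p1) ∧ (¬p5 ∨ p3) ∧ (p4 ∨ ¬p1) ∧ (p4 ∨ p3) ∧ (p1 ∨ p3)   [simplify]

(¬p5 ∨ ¬p1) ∧ (¬p5 ∨ p3) ∧ (p4 ∨ ¬p1) ∧ (p4 ∨ p3) ∧ (p1 ∨ p3)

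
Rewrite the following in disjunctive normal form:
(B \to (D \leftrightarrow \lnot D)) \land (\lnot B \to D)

\lnot B \land D

(B \to (D \leftrightarrow \lnot D)) \land (\lnot B \to D)
⇔ (\lnot B \lor (D \leftrightarrow \lnot D)) \land (\lnot B \to D)
⇔ (\lnot B \lor ((D \to \lnot D) \land (\lnot D \to D))) \land (\lnot B \to D)
⇔ (\lnot B \lor ((\lnot D \lor \lnot D) \land (\lnot D \to D))) \land (\lnot B \to D)
⇔ (\lnot B \lor ((\lnot D \lor \lnot D) \land (\lnot \lnot D \lor D))) \land (\lnot B \to D)
⇔ (\lnot B \lor ((\lnot D \lor \lnot D) \land (\lnot \lnot D \lor D))) \land (\lnot \lnot B \lor D)
⇔ (\lnot B \lor ((\lnot D \lor \lnot D) \land (D \lor D))) \land (\lnot \lnot B \lor D)
⇔ (\lnot B \lor ((\lnot D \lor \lnot D) \land (D \lor D))) \land (B \lor D)
⇔ (\lnot B \land B) \lor (\lnot B \land D) \lor (\lnot D \land D \land B) \lor (\lnot D \land D \land D) \lor (\lnot D \land D \land B) \lor (\lnot D \land D \land D) \lor (\lnot D \land D \land B) \lor (\lnot D \land D \land D) \lor (\lnot D \land D \land B) \lor (\lnot D \land D \land D)
⇔ \lnot B \land D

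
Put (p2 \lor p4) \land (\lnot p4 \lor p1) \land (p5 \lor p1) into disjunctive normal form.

(p2 \lor p4) \land (\lnot p4 \lor p1) \land (p5 \lor p1)
≡ (p2 \land \lnot p4 \land p5) \lor (p2 \land \lnot p4 \land p1) \lor (p2 \land p1 \land p5) \lor (p2 \land p1 \land p1) \lor (p4 \land \lnot p4 \land p5) \lor (p4 \land \lnot p4 \land p1) \lor (p4 \land p1 \land p5) \lor (p4 \land p1 \land p1)   [distribute \land over \lor]
≡ (p2 \land \lnot p4 \land p5) \lor (p2 \land p1) \lor (p4 \land p1)   [simplify]

(p2 \land \lnot p4 \land p5) \lor (p2 \land p1) \lor (p4 \land p1)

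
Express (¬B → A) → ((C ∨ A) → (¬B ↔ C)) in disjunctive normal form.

(¬B ∧ ¬A) ∨ (¬C ∧ ¬A) ∨ (B ∧ ¬C) ∨ (C ∧ ¬B)

(¬B → A) → ((C ∨ A) → (¬B ↔ C))
= ¬(¬B → A) ∨ ((C ∨ A) → (¬B ↔ C))   [eliminate →]
= ¬(¬¬B ∨ A) ∨ ((C ∨ A) → (¬B ↔ C))   [eliminate →]
= ¬(¬¬B ∨ A) ∨ ¬(C ∨ A) ∨ (¬B ↔ C)   [eliminate →]
= ¬(¬¬B ∨ A) ∨ ¬(C ∨ A) ∨ ((¬B → C) ∧ (C → ¬B))   [eliminate ↔]
= ¬(¬¬B ∨ A) ∨ ¬(C ∨ A) ∨ ((¬¬B ∨ C) ∧ (C → ¬B))   [eliminate →]
= ¬(¬¬B ∨ A) ∨ ¬(C ∨ A) ∨ ((¬¬B ∨ C) ∧ (¬C ∨ ¬B))   [eliminate →]
= (¬¬¬B ∧ ¬A) ∨ ¬(C ∨ A) ∨ ((¬¬B ∨ C) ∧ (¬C ∨ ¬B))   [De Morgan]
= (¬B ∧ ¬A) ∨ ¬(C ∨ A) ∨ ((¬¬B ∨ C) ∧ (¬C ∨ ¬B))   [double negation]
= (¬B ∧ ¬A) ∨ (¬C ∧ ¬A) ∨ ((¬¬B ∨ C) ∧ (¬C ∨ ¬B))   [De Morgan]
= (¬B ∧ ¬A) ∨ (¬C ∧ ¬A) ∨ ((B ∨ C) ∧ (¬C ∨ ¬B))   [double negation]
= (¬B ∧ ¬A) ∨ (¬C ∧ ¬A) ∨ (B ∧ ¬C) ∨ (B ∧ ¬B) ∨ (C ∧ ¬C) ∨ (C ∧ ¬B)   [distribute ∧ over ∨]
= (¬B ∧ ¬A) ∨ (¬C ∧ ¬A) ∨ (B ∧ ¬C) ∨ (C ∧ ¬B)   [simplify]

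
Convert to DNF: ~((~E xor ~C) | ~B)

(E & C & B) | (~C & ~E & B)

~((~E xor ~C) | ~B)
≡ ~((~E & ~~C) | (~~E & ~C) | ~B)   [expand xor]
≡ ~(~E & ~~C) & ~(~~E & ~C) & ~~B   [De Morgan]
≡ (~~E | ~~~C) & ~(~~E & ~C) & ~~B   [De Morgan]
≡ (E | ~~~C) & ~(~~E & ~C) & ~~B   [double negation]
≡ (E | ~C) & ~(~~E & ~C) & ~~B   [double negation]
≡ (E | ~C) & (~~~E | ~~C) & ~~B   [De Morgan]
≡ (E | ~C) & (~E | ~~C) & ~~B   [double negation]
≡ (E | ~C) & (~E | C) & ~~B   [double negation]
≡ (E | ~C) & (~E | C) & B   [double negation]
≡ (E & ~E & B) | (E & C & B) | (~C & ~E & B) | (~C & C & B)   [distribute & over |]
≡ (E & C & B) | (~C & ~E & B)   [simplify]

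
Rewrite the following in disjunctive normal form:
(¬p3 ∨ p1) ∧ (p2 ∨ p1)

(¬p3 ∧ p2) ∨ p1

(¬p3 ∨ p1) ∧ (p2 ∨ p1)
≡ (¬p3 ∧ p2) ∨ (¬p3 ∧ p1) ∨ (p1 ∧ p2) ∨ (p1 ∧ p1)
≡ (¬p3 ∧ p2) ∨ p1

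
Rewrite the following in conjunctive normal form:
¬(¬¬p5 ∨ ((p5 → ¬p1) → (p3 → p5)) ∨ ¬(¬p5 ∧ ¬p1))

¬p5 ∧ p3 ∧ ¬p1

¬(¬¬p5 ∨ ((p5 → ¬p1) → (p3 → p5)) ∨ ¬(¬p5 ∧ ¬p1))
⇔ ¬(¬¬p5 ∨ ¬(p5 → ¬p1) ∨ (p3 → p5) ∨ ¬(¬p5 ∧ ¬p1))   — eliminate →
⇔ ¬(¬¬p5 ∨ ¬(¬p5 ∨ ¬p1) ∨ (p3 → p5) ∨ ¬(¬p5 ∧ ¬p1))   — eliminate →
⇔ ¬(¬¬p5 ∨ ¬(¬p5 ∨ ¬p1) ∨ ¬p3 ∨ p5 ∨ ¬(¬p5 ∧ ¬p1))   — eliminate →
⇔ ¬¬¬p5 ∧ ¬¬(¬p5 ∨ ¬p1) ∧ ¬¬p3 ∧ ¬p5 ∧ ¬¬(¬p5 ∧ ¬p1)   — De Morgan
⇔ ¬p5 ∧ ¬¬(¬p5 ∨ ¬p1) ∧ ¬¬p3 ∧ ¬p5 ∧ ¬¬(¬p5 ∧ ¬p1)   — double negation
⇔ ¬p5 ∧ (¬p5 ∨ ¬p1) ∧ ¬¬p3 ∧ ¬p5 ∧ ¬¬(¬p5 ∧ ¬p1)   — double negation
⇔ ¬p5 ∧ (¬p5 ∨ ¬p1) ∧ p3 ∧ ¬p5 ∧ ¬¬(¬p5 ∧ ¬p1)   — double negation
⇔ ¬p5 ∧ (¬p5 ∨ ¬p1) ∧ p3 ∧ ¬p5 ∧ ¬p5 ∧ ¬p1   — double negation
⇔ ¬p5 ∧ p3 ∧ ¬p1   — simplify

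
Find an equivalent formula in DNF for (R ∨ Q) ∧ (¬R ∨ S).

(R ∨ Q) ∧ (¬R ∨ S)
⇔ (R ∧ ¬R) ∨ (R ∧ S) ∨ (Q ∧ ¬R) ∨ (Q ∧ S)   (distribute ∧ over ∨)
⇔ (R ∧ S) ∨ (Q ∧ ¬R) ∨ (Q ∧ S)   (simplify)

(R ∧ S) ∨ (Q ∧ ¬R) ∨ (Q ∧ S)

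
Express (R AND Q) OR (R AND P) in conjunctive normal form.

(R AND Q) OR (R AND P)
⇔ (R OR R) AND (R OR P) AND (Q OR R) AND (Q OR P)   — distribute OR over AND
⇔ R AND (Q OR P)   — simplify

R AND (Q OR P)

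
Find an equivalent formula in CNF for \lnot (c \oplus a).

\lnot (c \oplus a)
≡ \lnot ((c \lor a) \land \lnot (c \land a))   (expand \oplus)
≡ \lnot (c \lor a) \lor \lnot \lnot (c \land a)   (De Morgan)
≡ (\lnot c \land \lnot a) \lor \lnot \lnot (c \land a)   (De Morgan)
≡ (\lnot c \land \lnot a) \lor (c \land a)   (double negation)
≡ (\lnot c \lor c) \land (\lnot c \lor a) \land (\lnot a \lor c) \land (\lnot a \lor a)   (distribute \lor over \land)
≡ (\lnot c \lor a) \land (\lnot a \lor c)   (simplify)

(\lnot c \lor a) \land (\lnot a \lor c)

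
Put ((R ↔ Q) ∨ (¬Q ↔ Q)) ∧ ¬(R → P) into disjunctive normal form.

Q ∧ R ∧ ¬P

((R ↔ Q) ∨ (¬Q ↔ Q)) ∧ ¬(R → P)
⇔ ((R → Q) ∧ (Q → R) ∨ (¬Q ↔ Q)) ∧ ¬(R → P)
⇔ ((¬R ∨ Q) ∧ (Q → R) ∨ (¬Q ↔ Q)) ∧ ¬(R → P)
⇔ ((¬R ∨ Q) ∧ (¬Q ∨ R) ∨ (¬Q ↔ Q)) ∧ ¬(R → P)
⇔ ((¬R ∨ Q) ∧ (¬Q ∨ R) ∨ (¬Q → Q) ∧ (Q → ¬Q)) ∧ ¬(R → P)
⇔ ((¬R ∨ Q) ∧ (¬Q ∨ R) ∨ (¬¬Q ∨ Q) ∧ (Q → ¬Q)) ∧ ¬(R → P)
⇔ ((¬R ∨ Q) ∧ (¬Q ∨ R) ∨ (¬¬Q ∨ Q) ∧ (¬Q ∨ ¬Q)) ∧ ¬(R → P)
⇔ ((¬R ∨ Q) ∧ (¬Q ∨ R) ∨ (¬¬Q ∨ Q) ∧ (¬Q ∨ ¬Q)) ∧ ¬(¬R ∨ P)
⇔ ((¬R ∨ Q) ∧ (¬Q ∨ R) ∨ (Q ∨ Q) ∧ (¬Q ∨ ¬Q)) ∧ ¬(¬R ∨ P)
⇔ ((¬R ∨ Q) ∧ (¬Q ∨ R) ∨ (Q ∨ Q) ∧ (¬Q ∨ ¬Q)) ∧ ¬¬R ∧ ¬P
⇔ ((¬R ∨ Q) ∧ (¬Q ∨ R) ∨ (Q ∨ Q) ∧ (¬Q ∨ ¬Q)) ∧ R ∧ ¬P
⇔ ¬R ∧ ¬Q ∧ R ∧ ¬P ∨ ¬R ∧ R ∧ R ∧ ¬P ∨ Q ∧ ¬Q ∧ R ∧ ¬P ∨ Q ∧ R ∧ R ∧ ¬P ∨ Q ∧ ¬Q ∧ R ∧ ¬P ∨ Q ∧ ¬Q ∧ R ∧ ¬P ∨ Q ∧ ¬Q ∧ R ∧ ¬P ∨ Q ∧ ¬Q ∧ R ∧ ¬P
⇔ Q ∧ R ∧ ¬P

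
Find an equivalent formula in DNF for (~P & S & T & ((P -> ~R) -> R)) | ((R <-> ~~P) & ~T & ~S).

(~P & S & T & ((P -> ~R) -> R)) | ((R <-> ~~P) & ~T & ~S)
= (~P & S & T & (~(P -> ~R) | R)) | ((R <-> ~~P) & ~T & ~S)
= (~P & S & T & (~(~P | ~R) | R)) | ((R <-> ~~P) & ~T & ~S)
= (~P & S & T & (~(~P | ~R) | R)) | ((R -> ~~P) & (~~P -> R) & ~T & ~S)
= (~P & S & T & (~(~P | ~R) | R)) | ((~R | ~~P) & (~~P -> R) & ~T & ~S)
= (~P & S & T & (~(~P | ~R) | R)) | ((~R | ~~P) & (~~~P | R) & ~T & ~S)
= (~P & S & T & ((~~P & ~~R) | R)) | ((~R | ~~P) & (~~~P | R) & ~T & ~S)
= (~P & S & T & ((P & ~~R) | R)) | ((~R | ~~P) & (~~~P | R) & ~T & ~S)
= (~P & S & T & ((P & R) | R)) | ((~R | ~~P) & (~~~P | R) & ~T & ~S)
= (~P & S & T & ((P & R) | R)) | ((~R | P) & (~~~P | R) & ~T & ~S)
= (~P & S & T & ((P & R) | R)) | ((~R | P) & (~P | R) & ~T & ~S)
= (~P & S & T & P & R) | (~P & S & T & R) | (~R & ~P & ~T & ~S) | (~R & R & ~T & ~S) | (P & ~P & ~T & ~S) | (P & R & ~T & ~S)
= (~P & S & T & R) | (~R & ~P & ~T & ~S) | (P & R & ~T & ~S)

(~P & S & T & R) | (~R & ~P & ~T & ~S) | (P & R & ~T & ~S)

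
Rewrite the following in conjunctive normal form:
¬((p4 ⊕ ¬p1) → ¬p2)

¬((p4 ⊕ ¬p1) → ¬p2)
⇔ ¬(¬(p4 ⊕ ¬p1) ∨ ¬p2)   — eliminate →
⇔ ¬(¬((p4 ∨ ¬p1) ∧ ¬(p4 ∧ ¬p1)) ∨ ¬p2)   — expand ⊕
⇔ ¬¬((p4 ∨ ¬p1) ∧ ¬(p4 ∧ ¬p1)) ∧ ¬¬p2   — De Morgan
⇔ (p4 ∨ ¬p1) ∧ ¬(p4 ∧ ¬p1) ∧ ¬¬p2   — double negation
⇔ (p4 ∨ ¬p1) ∧ (¬p4 ∨ ¬¬p1) ∧ ¬¬p2   — De Morgan
⇔ (p4 ∨ ¬p1) ∧ (¬p4 ∨ p1) ∧ ¬¬p2   — double negation
⇔ (p4 ∨ ¬p1) ∧ (¬p4 ∨ p1) ∧ p2   — double negation

(p4 ∨ ¬p1) ∧ (¬p4 ∨ p1) ∧ p2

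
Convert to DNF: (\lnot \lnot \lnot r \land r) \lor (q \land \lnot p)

q \land \lnot p

(\lnot \lnot \lnot r \land r) \lor (q \land \lnot p)
⇔ (\lnot r \land r) \lor (q \land \lnot p)   [double negation]
⇔ q \land \lnot p   [simplify]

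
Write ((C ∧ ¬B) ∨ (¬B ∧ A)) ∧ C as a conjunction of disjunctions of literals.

¬B ∧ C

((C ∧ ¬B) ∨ (¬B ∧ A)) ∧ C
= (C ∨ ¬B) ∧ (C ∨ A) ∧ (¬B ∨ ¬B) ∧ (¬B ∨ A) ∧ C   — distribute ∨ over ∧
= ¬B ∧ C   — simplify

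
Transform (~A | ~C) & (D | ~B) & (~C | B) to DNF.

(~A & D & B) | (~C & D) | (~C & ~B)

(~A | ~C) & (D | ~B) & (~C | B)
= (~A & D & ~C) | (~A & D & B) | (~A & ~B & ~C) | (~A & ~B & B) | (~C & D & ~C) | (~C & D & B) | (~C & ~B & ~C) | (~C & ~B & B)   (distribute & over |)
= (~A & D & B) | (~C & D) | (~C & ~B)   (simplify)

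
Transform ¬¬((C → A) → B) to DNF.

¬¬((C → A) → B)
≡ ¬¬(¬(C → A) ∨ B)   [eliminate →]
≡ ¬¬(¬(¬C ∨ A) ∨ B)   [eliminate →]
≡ ¬(¬C ∨ A) ∨ B   [double negation]
≡ (¬¬C ∧ ¬A) ∨ B   [De Morgan]
≡ (C ∧ ¬A) ∨ B   [double negation]

(C ∧ ¬A) ∨ B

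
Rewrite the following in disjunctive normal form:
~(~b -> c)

~b & ~c

~(~b -> c)
⇔ ~(~~b | c)   — eliminate ->
⇔ ~~~b & ~c   — De Morgan
⇔ ~b & ~c   — double negation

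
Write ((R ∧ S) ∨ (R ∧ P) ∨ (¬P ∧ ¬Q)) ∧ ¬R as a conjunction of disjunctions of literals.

(R ∨ ¬P) ∧ (R ∨ ¬Q) ∧ (S ∨ P ∨ ¬Q) ∧ ¬R

((R ∧ S) ∨ (R ∧ P) ∨ (¬P ∧ ¬Q)) ∧ ¬R
≡ (R ∨ R ∨ ¬P) ∧ (R ∨ R ∨ ¬Q) ∧ (R ∨ P ∨ ¬P) ∧ (R ∨ P ∨ ¬Q) ∧ (S ∨ R ∨ ¬P) ∧ (S ∨ R ∨ ¬Q) ∧ (S ∨ P ∨ ¬P) ∧ (S ∨ P ∨ ¬Q) ∧ ¬R   (distribute ∨ over ∧)
≡ (R ∨ ¬P) ∧ (R ∨ ¬Q) ∧ (S ∨ P ∨ ¬Q) ∧ ¬R   (simplify)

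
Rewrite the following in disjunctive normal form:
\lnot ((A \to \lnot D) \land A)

(A \land D) \lor \lnot A

\lnot ((A \to \lnot D) \land A)
= \lnot ((\lnot A \lor \lnot D) \land A)   — eliminate \to
= \lnot (\lnot A \lor \lnot D) \lor \lnot A   — De Morgan
= (\lnot \lnot A \land \lnot \lnot D) \lor \lnot A   — De Morgan
= (A \land \lnot \lnot D) \lor \lnot A   — double negation
= (A \land D) \lor \lnot A   — double negation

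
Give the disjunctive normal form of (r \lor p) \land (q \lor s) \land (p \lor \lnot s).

(r \land q \land \lnot s) \lor (p \land q) \lor (p \land s)

(r \lor p) \land (q \lor s) \land (p \lor \lnot s)
≡ (r \land q \land p) \lor (r \land q \land \lnot s) \lor (r \land s \land p) \lor (r \land s \land \lnot s) \lor (p \land q \land p) \lor (p \land q \land \lnot s) \lor (p \land s \land p) \lor (p \land s \land \lnot s)   (distribute \land over \lor)
≡ (r \land q \land \lnot s) \lor (p \land q) \lor (p \land s)   (simplify)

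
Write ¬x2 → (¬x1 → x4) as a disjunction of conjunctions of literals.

x2 ∨ x1 ∨ x4

¬x2 → (¬x1 → x4)
⇔ ¬¬x2 ∨ (¬x1 → x4)
⇔ ¬¬x2 ∨ ¬¬x1 ∨ x4
⇔ x2 ∨ ¬¬x1 ∨ x4
⇔ x2 ∨ x1 ∨ x4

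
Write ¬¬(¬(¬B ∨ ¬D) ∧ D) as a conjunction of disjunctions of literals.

B ∧ D

¬¬(¬(¬B ∨ ¬D) ∧ D)
⇔ ¬(¬B ∨ ¬D) ∧ D   — double negation
⇔ ¬¬B ∧ ¬¬D ∧ D   — De Morgan
⇔ B ∧ ¬¬D ∧ D   — double negation
⇔ B ∧ D ∧ D   — double negation
⇔ B ∧ D   — simplify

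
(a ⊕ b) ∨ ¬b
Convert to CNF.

(a ⊕ b) ∨ ¬b
≡ ((a ∨ b) ∧ ¬(a ∧ b)) ∨ ¬b   [expand ⊕]
≡ ((a ∨ b) ∧ (¬a ∨ ¬b)) ∨ ¬b   [De Morgan]
≡ (a ∨ b ∨ ¬b) ∧ (¬a ∨ ¬b ∨ ¬b)   [distribute ∨ over ∧]
≡ ¬a ∨ ¬b   [simplify]

¬a ∨ ¬b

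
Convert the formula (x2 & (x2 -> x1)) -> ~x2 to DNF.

~x2 | (x2 & ~x1)

(x2 & (x2 -> x1)) -> ~x2
⇔ ~(x2 & (x2 -> x1)) | ~x2   — eliminate ->
⇔ ~(x2 & (~x2 | x1)) | ~x2   — eliminate ->
⇔ ~x2 | ~(~x2 | x1) | ~x2   — De Morgan
⇔ ~x2 | (~~x2 & ~x1) | ~x2   — De Morgan
⇔ ~x2 | (x2 & ~x1) | ~x2   — double negation
⇔ ~x2 | (x2 & ~x1)   — simplify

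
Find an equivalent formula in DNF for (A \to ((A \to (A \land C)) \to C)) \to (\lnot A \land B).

\lnot A \land B

(A \to ((A \to (A \land C)) \to C)) \to (\lnot A \land B)
⇔ \lnot (A \to ((A \to (A \land C)) \to C)) \lor (\lnot A \land B)   [eliminate \to]
⇔ \lnot (\lnot A \lor ((A \to (A \land C)) \to C)) \lor (\lnot A \land B)   [eliminate \to]
⇔ \lnot (\lnot A \lor \lnot (A \to (A \land C)) \lor C) \lor (\lnot A \land B)   [eliminate \to]
⇔ \lnot (\lnot A \lor \lnot (\lnot A \lor (A \land C)) \lor C) \lor (\lnot A \land B)   [eliminate \to]
⇔ (\lnot \lnot A \land \lnot \lnot (\lnot A \lor (A \land C)) \land \lnot C) \lor (\lnot A \land B)   [De Morgan]
⇔ (A \land \lnot \lnot (\lnot A \lor (A \land C)) \land \lnot C) \lor (\lnot A \land B)   [double negation]
⇔ (A \land (\lnot A \lor (A \land C)) \land \lnot C) \lor (\lnot A \land B)   [double negation]
⇔ (A \land \lnot A \land \lnot C) \lor (A \land A \land C \land \lnot C) \lor (\lnot A \land B)   [distribute \land over \lor]
⇔ \lnot A \land B   [simplify]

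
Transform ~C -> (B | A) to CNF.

~C -> (B | A)
⇔ ~~C | B | A   (eliminate ->)
⇔ C | B | A   (double negation)

C | B | A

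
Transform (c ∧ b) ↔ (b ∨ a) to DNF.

(c ∧ b) ↔ (b ∨ a)
≡ ((c ∧ b) → (b ∨ a)) ∧ ((b ∨ a) → (c ∧ b))   (eliminate ↔)
≡ (¬(c ∧ b) ∨ b ∨ a) ∧ ((b ∨ a) → (c ∧ b))   (eliminate →)
≡ (¬(c ∧ b) ∨ b ∨ a) ∧ (¬(b ∨ a) ∨ (c ∧ b))   (eliminate →)
≡ (¬c ∨ ¬b ∨ b ∨ a) ∧ (¬(b ∨ a) ∨ (c ∧ b))   (De Morgan)
≡ (¬c ∨ ¬b ∨ b ∨ a) ∧ ((¬b ∧ ¬a) ∨ (c ∧ b))   (De Morgan)
≡ (¬c ∧ ¬b ∧ ¬a) ∨ (¬c ∧ c ∧ b) ∨ (¬b ∧ ¬b ∧ ¬a) ∨ (¬b ∧ c ∧ b) ∨ (b ∧ ¬b ∧ ¬a) ∨ (b ∧ c ∧ b) ∨ (a ∧ ¬b ∧ ¬a) ∨ (a ∧ c ∧ b)   (distribute ∧ over ∨)
≡ (¬b ∧ ¬a) ∨ (b ∧ c)   (simplify)

(¬b ∧ ¬a) ∨ (b ∧ c)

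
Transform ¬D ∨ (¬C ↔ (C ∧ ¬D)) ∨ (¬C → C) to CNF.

¬D ∨ (¬C ↔ (C ∧ ¬D)) ∨ (¬C → C)
⇔ ¬D ∨ ((¬C → (C ∧ ¬D)) ∧ ((C ∧ ¬D) → ¬C)) ∨ (¬C → C)
⇔ ¬D ∨ ((¬¬C ∨ (C ∧ ¬D)) ∧ ((C ∧ ¬D) → ¬C)) ∨ (¬C → C)
⇔ ¬D ∨ ((¬¬C ∨ (C ∧ ¬D)) ∧ (¬(C ∧ ¬D) ∨ ¬C)) ∨ (¬C → C)
⇔ ¬D ∨ ((¬¬C ∨ (C ∧ ¬D)) ∧ (¬(C ∧ ¬D) ∨ ¬C)) ∨ ¬¬C ∨ C
⇔ ¬D ∨ ((C ∨ (C ∧ ¬D)) ∧ (¬(C ∧ ¬D) ∨ ¬C)) ∨ ¬¬C ∨ C
⇔ ¬D ∨ ((C ∨ (C ∧ ¬D)) ∧ (¬C ∨ ¬¬D ∨ ¬C)) ∨ ¬¬C ∨ C
⇔ ¬D ∨ ((C ∨ (C ∧ ¬D)) ∧ (¬C ∨ D ∨ ¬C)) ∨ ¬¬C ∨ C
⇔ ¬D ∨ ((C ∨ (C ∧ ¬D)) ∧ (¬C ∨ D ∨ ¬C)) ∨ C ∨ C
⇔ (¬D ∨ C ∨ C ∨ C ∨ C) ∧ (¬D ∨ C ∨ ¬D ∨ C ∨ C) ∧ (¬D ∨ ¬C ∨ D ∨ ¬C ∨ C ∨ C)
⇔ ¬D ∨ C

¬D ∨ C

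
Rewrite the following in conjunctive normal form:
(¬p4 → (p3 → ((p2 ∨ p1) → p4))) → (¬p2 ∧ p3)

(¬p4 → (p3 → ((p2 ∨ p1) → p4))) → (¬p2 ∧ p3)
= ¬(¬p4 → (p3 → ((p2 ∨ p1) → p4))) ∨ (¬p2 ∧ p3)   [eliminate →]
= ¬(¬¬p4 ∨ (p3 → ((p2 ∨ p1) → p4))) ∨ (¬p2 ∧ p3)   [eliminate →]
= ¬(¬¬p4 ∨ ¬p3 ∨ ((p2 ∨ p1) → p4)) ∨ (¬p2 ∧ p3)   [eliminate →]
= ¬(¬¬p4 ∨ ¬p3 ∨ ¬(p2 ∨ p1) ∨ p4) ∨ (¬p2 ∧ p3)   [eliminate →]
= (¬¬¬p4 ∧ ¬¬p3 ∧ ¬¬(p2 ∨ p1) ∧ ¬p4) ∨ (¬p2 ∧ p3)   [De Morgan]
= (¬p4 ∧ ¬¬p3 ∧ ¬¬(p2 ∨ p1) ∧ ¬p4) ∨ (¬p2 ∧ p3)   [double negation]
= (¬p4 ∧ p3 ∧ ¬¬(p2 ∨ p1) ∧ ¬p4) ∨ (¬p2 ∧ p3)   [double negation]
= (¬p4 ∧ p3 ∧ (p2 ∨ p1) ∧ ¬p4) ∨ (¬p2 ∧ p3)   [double negation]
= (¬p4 ∨ ¬p2) ∧ (¬p4 ∨ p3) ∧ (p3 ∨ ¬p2) ∧ (p3 ∨ p3) ∧ (p2 ∨ p1 ∨ ¬p2) ∧ (p2 ∨ p1 ∨ p3) ∧ (¬p4 ∨ ¬p2) ∧ (¬p4 ∨ p3)   [distribute ∨ over ∧]
= (¬p4 ∨ ¬p2) ∧ p3   [simplify]

(¬p4 ∨ ¬p2) ∧ p3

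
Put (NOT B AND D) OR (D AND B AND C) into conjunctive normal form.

(NOT B AND D) OR (D AND B AND C)
⇔ (NOT B OR D) AND (NOT B OR B) AND (NOT B OR C) AND (D OR D) AND (D OR B) AND (D OR C)   [distribute OR over AND]
⇔ (NOT B OR C) AND D   [simplify]

(NOT B OR C) AND D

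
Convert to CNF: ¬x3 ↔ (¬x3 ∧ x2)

x3 ∨ x2

¬x3 ↔ (¬x3 ∧ x2)
⇔ (¬x3 → (¬x3 ∧ x2)) ∧ ((¬x3 ∧ x2) → ¬x3)   (eliminate ↔)
⇔ (¬¬x3 ∨ (¬x3 ∧ x2)) ∧ ((¬x3 ∧ x2) → ¬x3)   (eliminate →)
⇔ (¬¬x3 ∨ (¬x3 ∧ x2)) ∧ (¬(¬x3 ∧ x2) ∨ ¬x3)   (eliminate →)
⇔ (x3 ∨ (¬x3 ∧ x2)) ∧ (¬(¬x3 ∧ x2) ∨ ¬x3)   (double negation)
⇔ (x3 ∨ (¬x3 ∧ x2)) ∧ (¬¬x3 ∨ ¬x2 ∨ ¬x3)   (De Morgan)
⇔ (x3 ∨ (¬x3 ∧ x2)) ∧ (x3 ∨ ¬x2 ∨ ¬x3)   (double negation)
⇔ (x3 ∨ ¬x3) ∧ (x3 ∨ x2) ∧ (x3 ∨ ¬x2 ∨ ¬x3)   (distribute ∨ over ∧)
⇔ x3 ∨ x2   (simplify)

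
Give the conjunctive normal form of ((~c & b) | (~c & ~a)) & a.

~c & (b | ~a) & a

((~c & b) | (~c & ~a)) & a
≡ (~c | ~c) & (~c | ~a) & (b | ~c) & (b | ~a) & a   — distribute | over &
≡ ~c & (b | ~a) & a   — simplify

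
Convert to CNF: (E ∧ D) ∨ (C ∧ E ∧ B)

(E ∧ D) ∨ (C ∧ E ∧ B)
⇔ (E ∨ C) ∧ (E ∨ E) ∧ (E ∨ B) ∧ (D ∨ C) ∧ (D ∨ E) ∧ (D ∨ B)   (distribute ∨ over ∧)
⇔ E ∧ (D ∨ C) ∧ (D ∨ B)   (simplify)

E ∧ (D ∨ C) ∧ (D ∨ B)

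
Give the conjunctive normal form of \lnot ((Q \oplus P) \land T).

\lnot ((Q \oplus P) \land T)
≡ \lnot ((Q \lor P) \land \lnot (Q \land P) \land T)
≡ \lnot (Q \lor P) \lor \lnot \lnot (Q \land P) \lor \lnot T
≡ (\lnot Q \land \lnot P) \lor \lnot \lnot (Q \land P) \lor \lnot T
≡ (\lnot Q \land \lnot P) \lor (Q \land P) \lor \lnot T
≡ (\lnot Q \lor Q \lor \lnot T) \land (\lnot Q \lor P \lor \lnot T) \land (\lnot P \lor Q \lor \lnot T) \land (\lnot P \lor P \lor \lnot T)
≡ (\lnot Q \lor P \lor \lnot T) \land (\lnot P \lor Q \lor \lnot T)

(\lnot Q \lor P \lor \lnot T) \land (\lnot P \lor Q \lor \lnot T)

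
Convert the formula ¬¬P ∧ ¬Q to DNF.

P ∧ ¬Q

¬¬P ∧ ¬Q
≡ P ∧ ¬Q   [double negation]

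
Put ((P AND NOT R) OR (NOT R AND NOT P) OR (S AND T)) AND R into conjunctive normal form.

((P AND NOT R) OR (NOT R AND NOT P) OR (S AND T)) AND R
≡ (P OR NOT R OR S) AND (P OR NOT R OR T) AND (P OR NOT P OR S) AND (P OR NOT P OR T) AND (NOT R OR NOT R OR S) AND (NOT R OR NOT R OR T) AND (NOT R OR NOT P OR S) AND (NOT R OR NOT P OR T) AND R   [distribute OR over AND]
≡ (NOT R OR S) AND (NOT R OR T) AND R   [simplify]

(NOT R OR S) AND (NOT R OR T) AND R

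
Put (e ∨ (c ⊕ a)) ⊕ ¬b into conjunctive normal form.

(e ∨ c ∨ a ∨ ¬b) ∧ (e ∨ ¬c ∨ ¬a ∨ ¬b) ∧ (¬e ∨ b) ∧ (¬c ∨ a ∨ b) ∧ (¬a ∨ c ∨ b)

(e ∨ (c ⊕ a)) ⊕ ¬b
= (e ∨ (c ⊕ a) ∨ ¬b) ∧ ¬((e ∨ (c ⊕ a)) ∧ ¬b)   — expand ⊕
= (e ∨ ((c ∨ a) ∧ ¬(c ∧ a)) ∨ ¬b) ∧ ¬((e ∨ (c ⊕ a)) ∧ ¬b)   — expand ⊕
= (e ∨ ((c ∨ a) ∧ ¬(c ∧ a)) ∨ ¬b) ∧ ¬((e ∨ ((c ∨ a) ∧ ¬(c ∧ a))) ∧ ¬b)   — expand ⊕
= (e ∨ ((c ∨ a) ∧ (¬c ∨ ¬a)) ∨ ¬b) ∧ ¬((e ∨ ((c ∨ a) ∧ ¬(c ∧ a))) ∧ ¬b)   — De Morgan
= (e ∨ ((c ∨ a) ∧ (¬c ∨ ¬a)) ∨ ¬b) ∧ (¬(e ∨ ((c ∨ a) ∧ ¬(c ∧ a))) ∨ ¬¬b)   — De Morgan
= (e ∨ ((c ∨ a) ∧ (¬c ∨ ¬a)) ∨ ¬b) ∧ ((¬e ∧ ¬((c ∨ a) ∧ ¬(c ∧ a))) ∨ ¬¬b)   — De Morgan
= (e ∨ ((c ∨ a) ∧ (¬c ∨ ¬a)) ∨ ¬b) ∧ ((¬e ∧ (¬(c ∨ a) ∨ ¬¬(c ∧ a))) ∨ ¬¬b)   — De Morgan
= (e ∨ ((c ∨ a) ∧ (¬c ∨ ¬a)) ∨ ¬b) ∧ ((¬e ∧ ((¬c ∧ ¬a) ∨ ¬¬(c ∧ a))) ∨ ¬¬b)   — De Morgan
= (e ∨ ((c ∨ a) ∧ (¬c ∨ ¬a)) ∨ ¬b) ∧ ((¬e ∧ ((¬c ∧ ¬a) ∨ (c ∧ a))) ∨ ¬¬b)   — double negation
= (e ∨ ((c ∨ a) ∧ (¬c ∨ ¬a)) ∨ ¬b) ∧ ((¬e ∧ ((¬c ∧ ¬a) ∨ (c ∧ a))) ∨ b)   — double negation
= (e ∨ c ∨ a ∨ ¬b) ∧ (e ∨ ¬c ∨ ¬a ∨ ¬b) ∧ (¬e ∨ b) ∧ (¬c ∨ c ∨ b) ∧ (¬c ∨ a ∨ b) ∧ (¬a ∨ c ∨ b) ∧ (¬a ∨ a ∨ b)   — distribute ∨ over ∧
= (e ∨ c ∨ a ∨ ¬b) ∧ (e ∨ ¬c ∨ ¬a ∨ ¬b) ∧ (¬e ∨ b) ∧ (¬c ∨ a ∨ b) ∧ (¬a ∨ c ∨ b)   — simplify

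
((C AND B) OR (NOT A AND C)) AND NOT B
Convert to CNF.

((C AND B) OR (NOT A AND C)) AND NOT B
= (C OR NOT A) AND (C OR C) AND (B OR NOT A) AND (B OR C) AND NOT B   — distribute OR over AND
= C AND (B OR NOT A) AND NOT B   — simplify

C AND (B OR NOT A) AND NOT B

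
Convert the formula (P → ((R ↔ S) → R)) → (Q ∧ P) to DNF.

(P → ((R ↔ S) → R)) → (Q ∧ P)
= ¬(P → ((R ↔ S) → R)) ∨ (Q ∧ P)   [eliminate →]
= ¬(¬P ∨ ((R ↔ S) → R)) ∨ (Q ∧ P)   [eliminate →]
= ¬(¬P ∨ ¬(R ↔ S) ∨ R) ∨ (Q ∧ P)   [eliminate →]
= ¬(¬P ∨ ¬((R → S) ∧ (S → R)) ∨ R) ∨ (Q ∧ P)   [eliminate ↔]
= ¬(¬P ∨ ¬((¬R ∨ S) ∧ (S → R)) ∨ R) ∨ (Q ∧ P)   [eliminate →]
= ¬(¬P ∨ ¬((¬R ∨ S) ∧ (¬S ∨ R)) ∨ R) ∨ (Q ∧ P)   [eliminate →]
= (¬¬P ∧ ¬¬((¬R ∨ S) ∧ (¬S ∨ R)) ∧ ¬R) ∨ (Q ∧ P)   [De Morgan]
= (P ∧ ¬¬((¬R ∨ S) ∧ (¬S ∨ R)) ∧ ¬R) ∨ (Q ∧ P)   [double negation]
= (P ∧ (¬R ∨ S) ∧ (¬S ∨ R) ∧ ¬R) ∨ (Q ∧ P)   [double negation]
= (P ∧ ¬R ∧ ¬S ∧ ¬R) ∨ (P ∧ ¬R ∧ R ∧ ¬R) ∨ (P ∧ S ∧ ¬S ∧ ¬R) ∨ (P ∧ S ∧ R ∧ ¬R) ∨ (Q ∧ P)   [distribute ∧ over ∨]
= (P ∧ ¬R ∧ ¬S) ∨ (Q ∧ P)   [simplify]

(P ∧ ¬R ∧ ¬S) ∨ (Q ∧ P)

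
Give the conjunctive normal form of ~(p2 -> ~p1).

p2 & p1

~(p2 -> ~p1)
⇔ ~(~p2 | ~p1)   — eliminate ->
⇔ ~~p2 & ~~p1   — De Morgan
⇔ p2 & ~~p1   — double negation
⇔ p2 & p1   — double negation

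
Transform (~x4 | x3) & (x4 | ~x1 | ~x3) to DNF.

(~x4 & ~x1) | (~x4 & ~x3) | (x3 & x4) | (x3 & ~x1)

(~x4 | x3) & (x4 | ~x1 | ~x3)
≡ (~x4 & x4) | (~x4 & ~x1) | (~x4 & ~x3) | (x3 & x4) | (x3 & ~x1) | (x3 & ~x3)   [distribute & over |]
≡ (~x4 & ~x1) | (~x4 & ~x3) | (x3 & x4) | (x3 & ~x1)   [simplify]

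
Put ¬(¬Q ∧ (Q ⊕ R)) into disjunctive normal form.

Q ∨ (¬Q ∧ ¬R)

¬(¬Q ∧ (Q ⊕ R))
≡ ¬(¬Q ∧ ((Q ∧ ¬R) ∨ (¬Q ∧ R)))   — expand ⊕
≡ ¬¬Q ∨ ¬((Q ∧ ¬R) ∨ (¬Q ∧ R))   — De Morgan
≡ Q ∨ ¬((Q ∧ ¬R) ∨ (¬Q ∧ R))   — double negation
≡ Q ∨ (¬(Q ∧ ¬R) ∧ ¬(¬Q ∧ R))   — De Morgan
≡ Q ∨ ((¬Q ∨ ¬¬R) ∧ ¬(¬Q ∧ R))   — De Morgan
≡ Q ∨ ((¬Q ∨ R) ∧ ¬(¬Q ∧ R))   — double negation
≡ Q ∨ ((¬Q ∨ R) ∧ (¬¬Q ∨ ¬R))   — De Morgan
≡ Q ∨ ((¬Q ∨ R) ∧ (Q ∨ ¬R))   — double negation
≡ Q ∨ (¬Q ∧ Q) ∨ (¬Q ∧ ¬R) ∨ (R ∧ Q) ∨ (R ∧ ¬R)   — distribute ∧ over ∨
≡ Q ∨ (¬Q ∧ ¬R)   — simplify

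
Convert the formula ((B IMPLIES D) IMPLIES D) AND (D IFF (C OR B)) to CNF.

((B IMPLIES D) IMPLIES D) AND (D IFF (C OR B))
⇔ (NOT (B IMPLIES D) OR D) AND (D IFF (C OR B))   [eliminate IMPLIES]
⇔ (NOT (NOT B OR D) OR D) AND (D IFF (C OR B))   [eliminate IMPLIES]
⇔ (NOT (NOT B OR D) OR D) AND (D IMPLIES (C OR B)) AND ((C OR B) IMPLIES D)   [eliminate IFF]
⇔ (NOT (NOT B OR D) OR D) AND (NOT D OR C OR B) AND ((C OR B) IMPLIES D)   [eliminate IMPLIES]
⇔ (NOT (NOT B OR D) OR D) AND (NOT D OR C OR B) AND (NOT (C OR B) OR D)   [eliminate IMPLIES]
⇔ ((NOT NOT B AND NOT D) OR D) AND (NOT D OR C OR B) AND (NOT (C OR B) OR D)   [De Morgan]
⇔ ((B AND NOT D) OR D) AND (NOT D OR C OR B) AND (NOT (C OR B) OR D)   [double negation]
⇔ ((B AND NOT D) OR D) AND (NOT D OR C OR B) AND ((NOT C AND NOT B) OR D)   [De Morgan]
⇔ (B OR D) AND (NOT D OR D) AND (NOT D OR C OR B) AND (NOT C OR D) AND (NOT B OR D)   [distribute OR over AND]
⇔ (B OR D) AND (NOT D OR C OR B) AND (NOT C OR D) AND (NOT B OR D)   [simplify]

(B OR D) AND (NOT D OR C OR B) AND (NOT C OR D) AND (NOT B OR D)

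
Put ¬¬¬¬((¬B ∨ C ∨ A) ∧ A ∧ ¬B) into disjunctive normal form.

¬¬¬¬((¬B ∨ C ∨ A) ∧ A ∧ ¬B)
⇔ ¬¬((¬B ∨ C ∨ A) ∧ A ∧ ¬B)
⇔ (¬B ∨ C ∨ A) ∧ A ∧ ¬B
⇔ (¬B ∧ A ∧ ¬B) ∨ (C ∧ A ∧ ¬B) ∨ (A ∧ A ∧ ¬B)
⇔ ¬B ∧ A

¬B ∧ A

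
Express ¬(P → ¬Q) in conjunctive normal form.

¬(P → ¬Q)
⇔ ¬(¬P ∨ ¬Q)   (eliminate →)
⇔ ¬¬P ∧ ¬¬Q   (De Morgan)
⇔ P ∧ ¬¬Q   (double negation)
⇔ P ∧ Q   (double negation)

P ∧ Q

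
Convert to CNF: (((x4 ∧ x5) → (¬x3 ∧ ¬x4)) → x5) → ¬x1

¬x5 ∨ ¬x1

(((x4 ∧ x5) → (¬x3 ∧ ¬x4)) → x5) → ¬x1
= ¬(((x4 ∧ x5) → (¬x3 ∧ ¬x4)) → x5) ∨ ¬x1   [eliminate →]
= ¬(¬((x4 ∧ x5) → (¬x3 ∧ ¬x4)) ∨ x5) ∨ ¬x1   [eliminate →]
= ¬(¬(¬(x4 ∧ x5) ∨ (¬x3 ∧ ¬x4)) ∨ x5) ∨ ¬x1   [eliminate →]
= (¬¬(¬(x4 ∧ x5) ∨ (¬x3 ∧ ¬x4)) ∧ ¬x5) ∨ ¬x1   [De Morgan]
= ((¬(x4 ∧ x5) ∨ (¬x3 ∧ ¬x4)) ∧ ¬x5) ∨ ¬x1   [double negation]
= ((¬x4 ∨ ¬x5 ∨ (¬x3 ∧ ¬x4)) ∧ ¬x5) ∨ ¬x1   [De Morgan]
= (¬x4 ∨ ¬x5 ∨ ¬x3 ∨ ¬x1) ∧ (¬x4 ∨ ¬x5 ∨ ¬x4 ∨ ¬x1) ∧ (¬x5 ∨ ¬x1)   [distribute ∨ over ∧]
= ¬x5 ∨ ¬x1   [simplify]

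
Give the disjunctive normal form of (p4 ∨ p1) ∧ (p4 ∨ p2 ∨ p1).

(p4 ∨ p1) ∧ (p4 ∨ p2 ∨ p1)
≡ (p4 ∧ p4) ∨ (p4 ∧ p2) ∨ (p4 ∧ p1) ∨ (p1 ∧ p4) ∨ (p1 ∧ p2) ∨ (p1 ∧ p1)
≡ p4 ∨ p1

p4 ∨ p1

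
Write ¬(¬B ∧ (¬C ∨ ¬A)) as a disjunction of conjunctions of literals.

¬(¬B ∧ (¬C ∨ ¬A))
≡ ¬¬B ∨ ¬(¬C ∨ ¬A)   (De Morgan)
≡ B ∨ ¬(¬C ∨ ¬A)   (double negation)
≡ B ∨ ¬¬C ∧ ¬¬A   (De Morgan)
≡ B ∨ C ∧ ¬¬A   (double negation)
≡ B ∨ C ∧ A   (double negation)

B ∨ C ∧ A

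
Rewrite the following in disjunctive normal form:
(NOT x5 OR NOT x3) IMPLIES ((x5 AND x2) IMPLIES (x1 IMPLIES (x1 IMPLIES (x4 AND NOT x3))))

(x5 AND x3) OR NOT x5 OR NOT x2 OR NOT x1 OR (x4 AND NOT x3)

(NOT x5 OR NOT x3) IMPLIES ((x5 AND x2) IMPLIES (x1 IMPLIES (x1 IMPLIES (x4 AND NOT x3))))
≡ NOT (NOT x5 OR NOT x3) OR ((x5 AND x2) IMPLIES (x1 IMPLIES (x1 IMPLIES (x4 AND NOT x3))))   (eliminate IMPLIES)
≡ NOT (NOT x5 OR NOT x3) OR NOT (x5 AND x2) OR (x1 IMPLIES (x1 IMPLIES (x4 AND NOT x3)))   (eliminate IMPLIES)
≡ NOT (NOT x5 OR NOT x3) OR NOT (x5 AND x2) OR NOT x1 OR (x1 IMPLIES (x4 AND NOT x3))   (eliminate IMPLIES)
≡ NOT (NOT x5 OR NOT x3) OR NOT (x5 AND x2) OR NOT x1 OR NOT x1 OR (x4 AND NOT x3)   (eliminate IMPLIES)
≡ (NOT NOT x5 AND NOT NOT x3) OR NOT (x5 AND x2) OR NOT x1 OR NOT x1 OR (x4 AND NOT x3)   (De Morgan)
≡ (x5 AND NOT NOT x3) OR NOT (x5 AND x2) OR NOT x1 OR NOT x1 OR (x4 AND NOT x3)   (double negation)
≡ (x5 AND x3) OR NOT (x5 AND x2) OR NOT x1 OR NOT x1 OR (x4 AND NOT x3)   (double negation)
≡ (x5 AND x3) OR NOT x5 OR NOT x2 OR NOT x1 OR NOT x1 OR (x4 AND NOT x3)   (De Morgan)
≡ (x5 AND x3) OR NOT x5 OR NOT x2 OR NOT x1 OR (x4 AND NOT x3)   (simplify)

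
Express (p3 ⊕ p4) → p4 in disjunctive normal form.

(¬p3 ∧ ¬p4) ∨ p4

(p3 ⊕ p4) → p4
≡ ¬(p3 ⊕ p4) ∨ p4   [eliminate →]
≡ ¬((p3 ∧ ¬p4) ∨ (¬p3 ∧ p4)) ∨ p4   [expand ⊕]
≡ (¬(p3 ∧ ¬p4) ∧ ¬(¬p3 ∧ p4)) ∨ p4   [De Morgan]
≡ ((¬p3 ∨ ¬¬p4) ∧ ¬(¬p3 ∧ p4)) ∨ p4   [De Morgan]
≡ ((¬p3 ∨ p4) ∧ ¬(¬p3 ∧ p4)) ∨ p4   [double negation]
≡ ((¬p3 ∨ p4) ∧ (¬¬p3 ∨ ¬p4)) ∨ p4   [De Morgan]
≡ ((¬p3 ∨ p4) ∧ (p3 ∨ ¬p4)) ∨ p4   [double negation]
≡ (¬p3 ∧ p3) ∨ (¬p3 ∧ ¬p4) ∨ (p4 ∧ p3) ∨ (p4 ∧ ¬p4) ∨ p4   [distribute ∧ over ∨]
≡ (¬p3 ∧ ¬p4) ∨ p4   [simplify]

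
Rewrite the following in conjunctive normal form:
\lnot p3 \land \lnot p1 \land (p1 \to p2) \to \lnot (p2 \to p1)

p3 \lor p1 \lor p2

\lnot p3 \land \lnot p1 \land (p1 \to p2) \to \lnot (p2 \to p1)
≡ \lnot (\lnot p3 \land \lnot p1 \land (p1 \to p2)) \lor \lnot (p2 \to p1)   (eliminate \to)
≡ \lnot (\lnot p3 \land \lnot p1 \land (\lnot p1 \lor p2)) \lor \lnot (p2 \to p1)   (eliminate \to)
≡ \lnot (\lnot p3 \land \lnot p1 \land (\lnot p1 \lor p2)) \lor \lnot (\lnot p2 \lor p1)   (eliminate \to)
≡ \lnot \lnot p3 \lor \lnot \lnot p1 \lor \lnot (\lnot p1 \lor p2) \lor \lnot (\lnot p2 \lor p1)   (De Morgan)
≡ p3 \lor \lnot \lnot p1 \lor \lnot (\lnot p1 \lor p2) \lor \lnot (\lnot p2 \lor p1)   (double negation)
≡ p3 \lor p1 \lor \lnot (\lnot p1 \lor p2) \lor \lnot (\lnot p2 \lor p1)   (double negation)
≡ p3 \lor p1 \lor \lnot \lnot p1 \land \lnot p2 \lor \lnot (\lnot p2 \lor p1)   (De Morgan)
≡ p3 \lor p1 \lor p1 \land \lnot p2 \lor \lnot (\lnot p2 \lor p1)   (double negation)
≡ p3 \lor p1 \lor p1 \land \lnot p2 \lor \lnot \lnot p2 \land \lnot p1   (De Morgan)
≡ p3 \lor p1 \lor p1 \land \lnot p2 \lor p2 \land \lnot p1   (double negation)
≡ (p3 \lor p1 \lor p1 \lor p2) \land (p3 \lor p1 \lor p1 \lor \lnot p1) \land (p3 \lor p1 \lor \lnot p2 \lor p2) \land (p3 \lor p1 \lor \lnot p2 \lor \lnot p1)   (distribute \lor over \land)
≡ p3 \lor p1 \lor p2   (simplify)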